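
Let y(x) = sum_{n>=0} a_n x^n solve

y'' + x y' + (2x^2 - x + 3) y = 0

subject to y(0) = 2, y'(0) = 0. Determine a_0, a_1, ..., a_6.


Ansatz: y(x) = sum_{n>=0} a_n x^n, so y'(x) = sum_{n>=1} n a_n x^(n-1) and y''(x) = sum_{n>=2} n(n-1) a_n x^(n-2).
Substitute into P(x) y'' + Q(x) y' + R(x) y = 0 with P(x) = 1, Q(x) = x, R(x) = 2x^2 - x + 3, and match powers of x.
Initial conditions: a_0 = 2, a_1 = 0.
Setting the coefficient of each power of x to zero and solving order by order (substituting the coefficients already found):
  x^0: 2 a_2 + 3 a_0 = 0  ->  2 a_2 = -3 a_0 = -6  ->  a_2 = -3
  x^1: 6 a_3 + 4 a_1 - a_0 = 0  ->  6 a_3 = -4 a_1 + a_0 = 2  ->  a_3 = 1/3
  x^2: 12 a_4 + 5 a_2 - a_1 + 2 a_0 = 0  ->  12 a_4 = -5 a_2 + a_1 - 2 a_0 = 11  ->  a_4 = 11/12
  x^3: 20 a_5 + 6 a_3 - a_2 + 2 a_1 = 0  ->  20 a_5 = -6 a_3 + a_2 - 2 a_1 = -5  ->  a_5 = -1/4
  x^4: 30 a_6 + 7 a_4 - a_3 + 2 a_2 = 0  ->  30 a_6 = -7 a_4 + a_3 - 2 a_2 = -1/12  ->  a_6 = -1/360
Truncated series: y(x) = 2 - 3 x^2 + (1/3) x^3 + (11/12) x^4 - (1/4) x^5 - (1/360) x^6 + O(x^7).

a_0 = 2; a_1 = 0; a_2 = -3; a_3 = 1/3; a_4 = 11/12; a_5 = -1/4; a_6 = -1/360


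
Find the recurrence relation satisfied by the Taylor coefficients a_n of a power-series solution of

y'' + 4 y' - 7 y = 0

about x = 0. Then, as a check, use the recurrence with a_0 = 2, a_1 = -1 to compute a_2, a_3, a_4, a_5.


Substitute y = sum_n a_n x^n.
y''(x) has coefficient (n+2)(n+1) a_{n+2} at x^n;
4 y'(x) has coefficient 4 (n+1) a_{n+1} at x^n;
-7 y(x) has coefficient -7 a_n at x^n.
Matching x^n: (n+2)(n+1) a_{n+2} + 4 (n+1) a_{n+1} - 7 a_n = 0.
Thus a_{n+2} = [-4 (n+1) a_{n+1} + 7 a_n] / ((n+1)(n+2)).

Check with a_0 = 2, a_1 = -1 (apply the recurrence for n = 0, 1, 2, 3): a_0 = 2, a_1 = -1, a_2 = 9, a_3 = -79/6, a_4 = 221/12, a_5 = -2321/120.

a_(n+2) = [-4 (n+1) a_(n+1) + 7 a_n] / ((n+1)(n+2)); check: a_0 = 2, a_1 = -1, a_2 = 9, a_3 = -79/6, a_4 = 221/12, a_5 = -2321/120


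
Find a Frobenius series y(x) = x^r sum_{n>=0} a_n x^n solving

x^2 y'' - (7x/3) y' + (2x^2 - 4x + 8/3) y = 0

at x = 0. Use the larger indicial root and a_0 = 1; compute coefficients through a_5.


Write in Frobenius form y'' + (p(x)/x) y' + (q(x)/x^2) y = 0:
  p(x) = -7/3,  q(x) = 2x^2 - 4x + 8/3.
Indicial equation: r(r-1) + (-7/3) r + (8/3) = 0 -> roots r_1 = 2, r_2 = 4/3.
Take r = r_1 = 2. Let y(x) = x^r sum_{n>=0} a_n x^n with a_0 = 1.
Substitute y = x^r sum a_n x^n and match x^{r+n}. The recurrence is
  D(n) a_n - 4 a_{n-1} + 2 a_{n-2} = 0,  where D(n) = (r+n)(r+n-1) + (-7/3)(r+n) + (8/3).
  a_n = [4 a_{n-1} - 2 a_{n-2}] / D(n).
Since the indicial polynomial factors as (r - r_1)(r - r_2), D(n) = (r_1 + n - r_1)(r_1 + n - r_2) = n(n + 2/3).
Evaluating step by step (a_0 = 1):
  n = 1: D(1) = 1(1 + 2/3) = 5/3; numerator = 4(1) = 4; a_1 = (4)/(5/3) = 12/5
  n = 2: D(2) = 2(2 + 2/3) = 16/3; numerator = 4(12/5) - 2(1) = 38/5; a_2 = (38/5)/(16/3) = 57/40
  n = 3: D(3) = 3(3 + 2/3) = 11; numerator = 4(57/40) - 2(12/5) = 9/10; a_3 = (9/10)/(11) = 9/110
  n = 4: D(4) = 4(4 + 2/3) = 56/3; numerator = 4(9/110) - 2(57/40) = -111/44; a_4 = (-111/44)/(56/3) = -333/2464
  n = 5: D(5) = 5(5 + 2/3) = 85/3; numerator = 4(-333/2464) - 2(9/110) = -2169/3080; a_5 = (-2169/3080)/(85/3) = -6507/261800

r = 2; a_0 = 1; a_1 = 12/5; a_2 = 57/40; a_3 = 9/110; a_4 = -333/2464; a_5 = -6507/261800


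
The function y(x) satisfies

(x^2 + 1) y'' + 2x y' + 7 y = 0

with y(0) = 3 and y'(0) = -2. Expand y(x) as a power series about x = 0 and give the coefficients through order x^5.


Ansatz: y(x) = sum_{n>=0} a_n x^n, so y'(x) = sum_{n>=1} n a_n x^(n-1) and y''(x) = sum_{n>=2} n(n-1) a_n x^(n-2).
Substitute into P(x) y'' + Q(x) y' + R(x) y = 0 with P(x) = x^2 + 1, Q(x) = 2x, R(x) = 7, and match powers of x.
Initial conditions: a_0 = 3, a_1 = -2.
Setting the coefficient of each power of x to zero and solving order by order (substituting the coefficients already found):
  x^0: 2 a_2 + 7 a_0 = 0  ->  2 a_2 = -7 a_0 = -21  ->  a_2 = -21/2
  x^1: 6 a_3 + 9 a_1 = 0  ->  6 a_3 = -9 a_1 = 18  ->  a_3 = 3
  x^2: 12 a_4 + 13 a_2 = 0  ->  12 a_4 = -13 a_2 = 273/2  ->  a_4 = 91/8
  x^3: 20 a_5 + 19 a_3 = 0  ->  20 a_5 = -19 a_3 = -57  ->  a_5 = -57/20
Truncated series: y(x) = 3 - 2 x - (21/2) x^2 + 3 x^3 + (91/8) x^4 - (57/20) x^5 + O(x^6).

a_0 = 3; a_1 = -2; a_2 = -21/2; a_3 = 3; a_4 = 91/8; a_5 = -57/20


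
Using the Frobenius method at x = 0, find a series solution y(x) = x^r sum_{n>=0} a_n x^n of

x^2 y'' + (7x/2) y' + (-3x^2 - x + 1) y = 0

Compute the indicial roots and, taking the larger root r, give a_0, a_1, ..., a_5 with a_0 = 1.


Write in Frobenius form y'' + (p(x)/x) y' + (q(x)/x^2) y = 0:
  p(x) = 7/2,  q(x) = -3x^2 - x + 1.
Indicial equation: r(r-1) + (7/2) r + (1) = 0 -> roots r_1 = -1/2, r_2 = -2.
Take r = r_1 = -1/2. Let y(x) = x^r sum_{n>=0} a_n x^n with a_0 = 1.
Substitute y = x^r sum a_n x^n and match x^{r+n}. The recurrence is
  D(n) a_n - 1 a_{n-1} - 3 a_{n-2} = 0,  where D(n) = (r+n)(r+n-1) + (7/2)(r+n) + (1).
  a_n = [1 a_{n-1} + 3 a_{n-2}] / D(n).
Since the indicial polynomial factors as (r - r_1)(r - r_2), D(n) = (r_1 + n - r_1)(r_1 + n - r_2) = n(n + 3/2).
Evaluating step by step (a_0 = 1):
  n = 1: D(1) = 1(1 + 3/2) = 5/2; numerator = 1(1) = 1; a_1 = (1)/(5/2) = 2/5
  n = 2: D(2) = 2(2 + 3/2) = 7; numerator = 1(2/5) + 3(1) = 17/5; a_2 = (17/5)/(7) = 17/35
  n = 3: D(3) = 3(3 + 3/2) = 27/2; numerator = 1(17/35) + 3(2/5) = 59/35; a_3 = (59/35)/(27/2) = 118/945
  n = 4: D(4) = 4(4 + 3/2) = 22; numerator = 1(118/945) + 3(17/35) = 299/189; a_4 = (299/189)/(22) = 299/4158
  n = 5: D(5) = 5(5 + 3/2) = 65/2; numerator = 1(299/4158) + 3(118/945) = 9283/20790; a_5 = (9283/20790)/(65/2) = 9283/675675

r = -1/2; a_0 = 1; a_1 = 2/5; a_2 = 17/35; a_3 = 118/945; a_4 = 299/4158; a_5 = 9283/675675


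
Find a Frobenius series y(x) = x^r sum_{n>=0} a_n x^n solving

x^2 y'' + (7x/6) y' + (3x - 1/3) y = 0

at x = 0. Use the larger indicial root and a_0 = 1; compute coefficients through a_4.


Write in Frobenius form y'' + (p(x)/x) y' + (q(x)/x^2) y = 0:
  p(x) = 7/6,  q(x) = 3x - 1/3.
Indicial equation: r(r-1) + (7/6) r + (-1/3) = 0 -> roots r_1 = 1/2, r_2 = -2/3.
Take r = r_1 = 1/2. Let y(x) = x^r sum_{n>=0} a_n x^n with a_0 = 1.
Substitute y = x^r sum a_n x^n and match x^{r+n}. The recurrence is
  D(n) a_n + 3 a_{n-1} = 0,  where D(n) = (r+n)(r+n-1) + (7/6)(r+n) + (-1/3).
  a_n = -3 / D(n) * a_{n-1}.
Since the indicial polynomial factors as (r - r_1)(r - r_2), D(n) = (r_1 + n - r_1)(r_1 + n - r_2) = n(n + 7/6).
Evaluating step by step (a_0 = 1):
  n = 1: D(1) = 1(1 + 7/6) = 13/6; numerator = -3(1) = -3; a_1 = (-3)/(13/6) = -18/13
  n = 2: D(2) = 2(2 + 7/6) = 19/3; numerator = -3(-18/13) = 54/13; a_2 = (54/13)/(19/3) = 162/247
  n = 3: D(3) = 3(3 + 7/6) = 25/2; numerator = -3(162/247) = -486/247; a_3 = (-486/247)/(25/2) = -972/6175
  n = 4: D(4) = 4(4 + 7/6) = 62/3; numerator = -3(-972/6175) = 2916/6175; a_4 = (2916/6175)/(62/3) = 4374/191425

r = 1/2; a_0 = 1; a_1 = -18/13; a_2 = 162/247; a_3 = -972/6175; a_4 = 4374/191425


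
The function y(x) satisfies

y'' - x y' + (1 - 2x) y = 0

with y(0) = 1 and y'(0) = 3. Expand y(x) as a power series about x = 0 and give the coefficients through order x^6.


Ansatz: y(x) = sum_{n>=0} a_n x^n, so y'(x) = sum_{n>=1} n a_n x^(n-1) and y''(x) = sum_{n>=2} n(n-1) a_n x^(n-2).
Substitute into P(x) y'' + Q(x) y' + R(x) y = 0 with P(x) = 1, Q(x) = -x, R(x) = 1 - 2x, and match powers of x.
Initial conditions: a_0 = 1, a_1 = 3.
Setting the coefficient of each power of x to zero and solving order by order (substituting the coefficients already found):
  x^0: 2 a_2 + a_0 = 0  ->  2 a_2 = -a_0 = -1  ->  a_2 = -1/2
  x^1: 6 a_3 - 2 a_0 = 0  ->  6 a_3 = 2 a_0 = 2  ->  a_3 = 1/3
  x^2: 12 a_4 - a_2 - 2 a_1 = 0  ->  12 a_4 = a_2 + 2 a_1 = 11/2  ->  a_4 = 11/24
  x^3: 20 a_5 - 2 a_3 - 2 a_2 = 0  ->  20 a_5 = 2 a_3 + 2 a_2 = -1/3  ->  a_5 = -1/60
  x^4: 30 a_6 - 3 a_4 - 2 a_3 = 0  ->  30 a_6 = 3 a_4 + 2 a_3 = 49/24  ->  a_6 = 49/720
Truncated series: y(x) = 1 + 3 x - (1/2) x^2 + (1/3) x^3 + (11/24) x^4 - (1/60) x^5 + (49/720) x^6 + O(x^7).

a_0 = 1; a_1 = 3; a_2 = -1/2; a_3 = 1/3; a_4 = 11/24; a_5 = -1/60; a_6 = 49/720


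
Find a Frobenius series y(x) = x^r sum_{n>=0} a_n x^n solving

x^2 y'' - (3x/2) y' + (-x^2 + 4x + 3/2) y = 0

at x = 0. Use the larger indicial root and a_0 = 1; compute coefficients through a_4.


Write in Frobenius form y'' + (p(x)/x) y' + (q(x)/x^2) y = 0:
  p(x) = -3/2,  q(x) = -x^2 + 4x + 3/2.
Indicial equation: r(r-1) + (-3/2) r + (3/2) = 0 -> roots r_1 = 3/2, r_2 = 1.
Take r = r_1 = 3/2. Let y(x) = x^r sum_{n>=0} a_n x^n with a_0 = 1.
Substitute y = x^r sum a_n x^n and match x^{r+n}. The recurrence is
  D(n) a_n + 4 a_{n-1} - 1 a_{n-2} = 0,  where D(n) = (r+n)(r+n-1) + (-3/2)(r+n) + (3/2).
  a_n = [-4 a_{n-1} + 1 a_{n-2}] / D(n).
Since the indicial polynomial factors as (r - r_1)(r - r_2), D(n) = (r_1 + n - r_1)(r_1 + n - r_2) = n(n + 1/2).
Evaluating step by step (a_0 = 1):
  n = 1: D(1) = 1(1 + 1/2) = 3/2; numerator = -4(1) = -4; a_1 = (-4)/(3/2) = -8/3
  n = 2: D(2) = 2(2 + 1/2) = 5; numerator = -4(-8/3) + 1(1) = 35/3; a_2 = (35/3)/(5) = 7/3
  n = 3: D(3) = 3(3 + 1/2) = 21/2; numerator = -4(7/3) + 1(-8/3) = -12; a_3 = (-12)/(21/2) = -8/7
  n = 4: D(4) = 4(4 + 1/2) = 18; numerator = -4(-8/7) + 1(7/3) = 145/21; a_4 = (145/21)/(18) = 145/378

r = 3/2; a_0 = 1; a_1 = -8/3; a_2 = 7/3; a_3 = -8/7; a_4 = 145/378


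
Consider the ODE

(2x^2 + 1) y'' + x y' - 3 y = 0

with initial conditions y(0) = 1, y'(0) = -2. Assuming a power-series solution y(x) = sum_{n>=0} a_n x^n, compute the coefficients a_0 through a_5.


Ansatz: y(x) = sum_{n>=0} a_n x^n, so y'(x) = sum_{n>=1} n a_n x^(n-1) and y''(x) = sum_{n>=2} n(n-1) a_n x^(n-2).
Substitute into P(x) y'' + Q(x) y' + R(x) y = 0 with P(x) = 2x^2 + 1, Q(x) = x, R(x) = -3, and match powers of x.
Initial conditions: a_0 = 1, a_1 = -2.
Setting the coefficient of each power of x to zero and solving order by order (substituting the coefficients already found):
  x^0: 2 a_2 - 3 a_0 = 0  ->  2 a_2 = 3 a_0 = 3  ->  a_2 = 3/2
  x^1: 6 a_3 - 2 a_1 = 0  ->  6 a_3 = 2 a_1 = -4  ->  a_3 = -2/3
  x^2: 12 a_4 + 3 a_2 = 0  ->  12 a_4 = -3 a_2 = -9/2  ->  a_4 = -3/8
  x^3: 20 a_5 + 12 a_3 = 0  ->  20 a_5 = -12 a_3 = 8  ->  a_5 = 2/5
Truncated series: y(x) = 1 - 2 x + (3/2) x^2 - (2/3) x^3 - (3/8) x^4 + (2/5) x^5 + O(x^6).

a_0 = 1; a_1 = -2; a_2 = 3/2; a_3 = -2/3; a_4 = -3/8; a_5 = 2/5


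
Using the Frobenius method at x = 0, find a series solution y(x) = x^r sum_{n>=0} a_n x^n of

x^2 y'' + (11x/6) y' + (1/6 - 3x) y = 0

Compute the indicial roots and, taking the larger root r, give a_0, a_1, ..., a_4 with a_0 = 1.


Write in Frobenius form y'' + (p(x)/x) y' + (q(x)/x^2) y = 0:
  p(x) = 11/6,  q(x) = 1/6 - 3x.
Indicial equation: r(r-1) + (11/6) r + (1/6) = 0 -> roots r_1 = -1/3, r_2 = -1/2.
Take r = r_1 = -1/3. Let y(x) = x^r sum_{n>=0} a_n x^n with a_0 = 1.
Substitute y = x^r sum a_n x^n and match x^{r+n}. The recurrence is
  D(n) a_n - 3 a_{n-1} = 0,  where D(n) = (r+n)(r+n-1) + (11/6)(r+n) + (1/6).
  a_n = 3 / D(n) * a_{n-1}.
Since the indicial polynomial factors as (r - r_1)(r - r_2), D(n) = (r_1 + n - r_1)(r_1 + n - r_2) = n(n + 1/6).
Evaluating step by step (a_0 = 1):
  n = 1: D(1) = 1(1 + 1/6) = 7/6; numerator = 3(1) = 3; a_1 = (3)/(7/6) = 18/7
  n = 2: D(2) = 2(2 + 1/6) = 13/3; numerator = 3(18/7) = 54/7; a_2 = (54/7)/(13/3) = 162/91
  n = 3: D(3) = 3(3 + 1/6) = 19/2; numerator = 3(162/91) = 486/91; a_3 = (486/91)/(19/2) = 972/1729
  n = 4: D(4) = 4(4 + 1/6) = 50/3; numerator = 3(972/1729) = 2916/1729; a_4 = (2916/1729)/(50/3) = 4374/43225

r = -1/3; a_0 = 1; a_1 = 18/7; a_2 = 162/91; a_3 = 972/1729; a_4 = 4374/43225


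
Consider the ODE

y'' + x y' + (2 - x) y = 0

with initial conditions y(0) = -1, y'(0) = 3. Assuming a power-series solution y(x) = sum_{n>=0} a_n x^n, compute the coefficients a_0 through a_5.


Ansatz: y(x) = sum_{n>=0} a_n x^n, so y'(x) = sum_{n>=1} n a_n x^(n-1) and y''(x) = sum_{n>=2} n(n-1) a_n x^(n-2).
Substitute into P(x) y'' + Q(x) y' + R(x) y = 0 with P(x) = 1, Q(x) = x, R(x) = 2 - x, and match powers of x.
Initial conditions: a_0 = -1, a_1 = 3.
Setting the coefficient of each power of x to zero and solving order by order (substituting the coefficients already found):
  x^0: 2 a_2 + 2 a_0 = 0  ->  2 a_2 = -2 a_0 = 2  ->  a_2 = 1
  x^1: 6 a_3 + 3 a_1 - a_0 = 0  ->  6 a_3 = -3 a_1 + a_0 = -10  ->  a_3 = -5/3
  x^2: 12 a_4 + 4 a_2 - a_1 = 0  ->  12 a_4 = -4 a_2 + a_1 = -1  ->  a_4 = -1/12
  x^3: 20 a_5 + 5 a_3 - a_2 = 0  ->  20 a_5 = -5 a_3 + a_2 = 28/3  ->  a_5 = 7/15
Truncated series: y(x) = -1 + 3 x + x^2 - (5/3) x^3 - (1/12) x^4 + (7/15) x^5 + O(x^6).

a_0 = -1; a_1 = 3; a_2 = 1; a_3 = -5/3; a_4 = -1/12; a_5 = 7/15


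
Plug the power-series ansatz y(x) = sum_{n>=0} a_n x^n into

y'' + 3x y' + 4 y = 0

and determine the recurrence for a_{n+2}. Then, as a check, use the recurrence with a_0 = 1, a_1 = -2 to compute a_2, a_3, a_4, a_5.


Substitute y = sum_n a_n x^n.
y''(x) has coefficient (n+2)(n+1) a_{n+2} at x^n;
3 x y'(x) has coefficient 3 n a_n at x^n (shift);
4 y(x) has coefficient 4 a_n at x^n.
Matching x^n: (n+2)(n+1) a_{n+2} + (3n + 4) a_n = 0.
Thus a_{n+2} = (-3n - 4) / ((n+1)(n+2)) * a_n.

Check with a_0 = 1, a_1 = -2 (apply the recurrence for n = 0, 1, 2, 3): a_0 = 1, a_1 = -2, a_2 = -2, a_3 = 7/3, a_4 = 5/3, a_5 = -91/60.

a_(n+2) = (-3n - 4) / ((n+1)(n+2)) * a_n; check: a_0 = 1, a_1 = -2, a_2 = -2, a_3 = 7/3, a_4 = 5/3, a_5 = -91/60


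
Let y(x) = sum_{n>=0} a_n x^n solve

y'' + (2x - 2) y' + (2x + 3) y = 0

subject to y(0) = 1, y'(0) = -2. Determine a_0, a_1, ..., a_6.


Ansatz: y(x) = sum_{n>=0} a_n x^n, so y'(x) = sum_{n>=1} n a_n x^(n-1) and y''(x) = sum_{n>=2} n(n-1) a_n x^(n-2).
Substitute into P(x) y'' + Q(x) y' + R(x) y = 0 with P(x) = 1, Q(x) = 2x - 2, R(x) = 2x + 3, and match powers of x.
Initial conditions: a_0 = 1, a_1 = -2.
Setting the coefficient of each power of x to zero and solving order by order (substituting the coefficients already found):
  x^0: 2 a_2 - 2 a_1 + 3 a_0 = 0  ->  2 a_2 = 2 a_1 - 3 a_0 = -7  ->  a_2 = -7/2
  x^1: 6 a_3 - 4 a_2 + 5 a_1 + 2 a_0 = 0  ->  6 a_3 = 4 a_2 - 5 a_1 - 2 a_0 = -6  ->  a_3 = -1
  x^2: 12 a_4 - 6 a_3 + 7 a_2 + 2 a_1 = 0  ->  12 a_4 = 6 a_3 - 7 a_2 - 2 a_1 = 45/2  ->  a_4 = 15/8
  x^3: 20 a_5 - 8 a_4 + 9 a_3 + 2 a_2 = 0  ->  20 a_5 = 8 a_4 - 9 a_3 - 2 a_2 = 31  ->  a_5 = 31/20
  x^4: 30 a_6 - 10 a_5 + 11 a_4 + 2 a_3 = 0  ->  30 a_6 = 10 a_5 - 11 a_4 - 2 a_3 = -25/8  ->  a_6 = -5/48
Truncated series: y(x) = 1 - 2 x - (7/2) x^2 - x^3 + (15/8) x^4 + (31/20) x^5 - (5/48) x^6 + O(x^7).

a_0 = 1; a_1 = -2; a_2 = -7/2; a_3 = -1; a_4 = 15/8; a_5 = 31/20; a_6 = -5/48


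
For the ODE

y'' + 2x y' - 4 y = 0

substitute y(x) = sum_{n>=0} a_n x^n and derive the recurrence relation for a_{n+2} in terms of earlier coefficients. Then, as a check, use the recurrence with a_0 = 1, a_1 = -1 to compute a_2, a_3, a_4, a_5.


Substitute y = sum_n a_n x^n.
y''(x) has coefficient (n+2)(n+1) a_{n+2} at x^n;
2 x y'(x) has coefficient 2 n a_n at x^n (shift);
-4 y(x) has coefficient -4 a_n at x^n.
Matching x^n: (n+2)(n+1) a_{n+2} + (2n - 4) a_n = 0.
Thus a_{n+2} = (-2n + 4) / ((n+1)(n+2)) * a_n.

Check with a_0 = 1, a_1 = -1 (apply the recurrence for n = 0, 1, 2, 3): a_0 = 1, a_1 = -1, a_2 = 2, a_3 = -1/3, a_4 = 0, a_5 = 1/30.

a_(n+2) = (-2n + 4) / ((n+1)(n+2)) * a_n; check: a_0 = 1, a_1 = -1, a_2 = 2, a_3 = -1/3, a_4 = 0, a_5 = 1/30


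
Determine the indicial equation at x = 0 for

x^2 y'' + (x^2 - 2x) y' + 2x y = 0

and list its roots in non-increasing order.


Divide by x^2 to reach normal form y'' + P_1(x) y' + P_2(x) y = 0 with P_1(x) = 1 - 2/x and P_2(x) = 2/x.
x = 0 is a singular point because the y'-coefficient 1 - 2/x has a pole at x = 0 and the y-coefficient 2/x has a pole at x = 0.
It is a regular singular point because x P_1(x) = p(x) = x - 2 and x^2 P_2(x) = q(x) = 2x are polynomials, hence analytic at x = 0.
p(0) = -2,  q(0) = 0.
Indicial equation: r(r-1) + p(0) r + q(0) = 0, i.e. r^2 + (p(0) - 1) r + q(0) = 0, i.e. r^2 - 3 r = 0.
Discriminant: (-3)^2 - 4(0) = 9, so r = (3 ± 3)/2.
Solving: r_1 = 3, r_2 = 0.

indicial: r^2 - 3 r = 0; roots r_1 = 3, r_2 = 0


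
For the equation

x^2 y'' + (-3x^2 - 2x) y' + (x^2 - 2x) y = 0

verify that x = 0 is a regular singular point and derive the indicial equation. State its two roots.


Divide by x^2 to reach normal form y'' + P_1(x) y' + P_2(x) y = 0 with P_1(x) = -3 - 2/x and P_2(x) = 1 - 2/x.
x = 0 is a singular point because the y'-coefficient -3 - 2/x has a pole at x = 0 and the y-coefficient 1 - 2/x has a pole at x = 0.
It is a regular singular point because x P_1(x) = p(x) = -3x - 2 and x^2 P_2(x) = q(x) = x^2 - 2x are polynomials, hence analytic at x = 0.
p(0) = -2,  q(0) = 0.
Indicial equation: r(r-1) + p(0) r + q(0) = 0, i.e. r^2 + (p(0) - 1) r + q(0) = 0, i.e. r^2 - 3 r = 0.
Discriminant: (-3)^2 - 4(0) = 9, so r = (3 ± 3)/2.
Solving: r_1 = 3, r_2 = 0.

indicial: r^2 - 3 r = 0; roots r_1 = 3, r_2 = 0


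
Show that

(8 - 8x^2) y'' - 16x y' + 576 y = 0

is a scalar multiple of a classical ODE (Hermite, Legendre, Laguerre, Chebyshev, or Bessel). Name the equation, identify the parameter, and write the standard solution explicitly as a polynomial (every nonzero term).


All three coefficients share the factor 8; dividing through by 8 gives  (1 - x^2) y'' - 2x y' + 72 y = 0.
This matches the Legendre equation (1 - x^2) y'' - 2x y' + n(n+1) y = 0 (note the -2x y' term) with n(n+1) = 72, so n = 8; the polynomial solution is P_8(x).
With y = sum_k a_k x^k, matching x^k gives (k+2)(k+1) a_{k+2} = [k(k+1) - n(n+1)] a_k = (k - 8)(k + 9) a_k. The right side vanishes at k = 8, so the series with the parity of 8 terminates at degree 8.
Standard normalization (P_n(1) = 1): leading coefficient (2n)!/(2^n (n!)^2) = 20922789888000/(256*1625702400) = 6435/128, so a_8 = 6435/128. Work downward with a_k = (k+1)(k+2) a_{k+2} / ((k - 8)(k + 9)):
  a_6 = (7)(8)(6435/128) / ((6 - 8)(6 + 9)) = (45045/16)/(-30) = -3003/32
  a_4 = (5)(6)(-3003/32) / ((4 - 8)(4 + 9)) = (-45045/16)/(-52) = 3465/64
  a_2 = (3)(4)(3465/64) / ((2 - 8)(2 + 9)) = (10395/16)/(-66) = -315/32
  a_0 = (1)(2)(-315/32) / ((0 - 8)(0 + 9)) = (-315/16)/(-72) = 35/128
Hence P_8(x) = 6435 x^8/128 - 3003 x^6/32 + 3465 x^4/64 - 315 x^2/32 + 35/128.

P_8(x); series = 6435 x^8/128 - 3003 x^6/32 + 3465 x^4/64 - 315 x^2/32 + 35/128


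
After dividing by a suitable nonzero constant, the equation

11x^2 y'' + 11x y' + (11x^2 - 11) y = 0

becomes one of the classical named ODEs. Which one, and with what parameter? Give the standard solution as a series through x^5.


All three coefficients share the factor 11; dividing through by 11 gives  x^2 y'' + x y' + (x^2 - 1) y = 0.
This matches the Bessel equation x^2 y'' + x y' + (x^2 - nu^2) y = 0 with nu^2 = 1, so nu = 1; the solution bounded at x = 0 is J_1(x).
Frobenius at x = 0: indicial roots ±nu; for r = nu the recurrence k(k + 2nu) c_k = -c_{k-2} gives the standard series J_nu(x) = sum_{k>=0} (-1)^k / (k! (k+nu)!) (x/2)^(2k+nu). Evaluate the first 3 terms:
  k = 0: (-1)^0 / (0! * 1! * 2^1) x^1 = 1/(1*1*2) x^1 = (1/2) x^1
  k = 1: (-1)^1 / (1! * 2! * 2^3) x^3 = -1/(1*2*8) x^3 = (-1/16) x^3
  k = 2: (-1)^2 / (2! * 3! * 2^5) x^5 = 1/(2*6*32) x^5 = (1/384) x^5
Hence J_1(x) = x^5/384 - x^3/16 + x/2 + ....

J_1(x); series = x^5/384 - x^3/16 + x/2


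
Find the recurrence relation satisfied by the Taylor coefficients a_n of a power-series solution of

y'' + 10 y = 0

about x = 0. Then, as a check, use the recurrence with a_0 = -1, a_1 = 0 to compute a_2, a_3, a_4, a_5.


Substitute y = sum_n a_n x^n into y'' + (const) y = 0.
y''(x) = sum_{n>=0} (n+2)(n+1) a_{n+2} x^n.
The ODE becomes sum_n [(n+2)(n+1) a_{n+2} + 10 a_n] x^n = 0.
Setting each coefficient to zero gives the recurrence:
  (n+2)(n+1) a_{n+2} + 10 a_n = 0,
  a_{n+2} = -10 / ((n+1)(n+2)) a_n.

Check with a_0 = -1, a_1 = 0 (apply the recurrence for n = 0, 1, 2, 3): a_0 = -1, a_1 = 0, a_2 = 5, a_3 = 0, a_4 = -25/6, a_5 = 0.

a_{n+2} = -10/((n+1)(n+2)) * a_n; check: a_0 = -1, a_1 = 0, a_2 = 5, a_3 = 0, a_4 = -25/6, a_5 = 0


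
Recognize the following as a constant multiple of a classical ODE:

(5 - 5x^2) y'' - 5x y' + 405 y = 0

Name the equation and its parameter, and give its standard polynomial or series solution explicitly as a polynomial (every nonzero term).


All three coefficients share the factor 5; dividing through by 5 gives  (1 - x^2) y'' - x y' + 81 y = 0.
This matches the Chebyshev equation (1 - x^2) y'' - x y' + n^2 y = 0 (note the -x y' term, not -2x y') with n^2 = 81, so n = 9; the polynomial solution is T_9(x).
With y = sum_k a_k x^k, matching x^k gives (k+2)(k+1) a_{k+2} = (k^2 - n^2) a_k = (k - 9)(k + 9) a_k. The right side vanishes at k = 9, so the series with the parity of 9 terminates at degree 9.
Standard normalization: leading coefficient of T_n is 2^(n-1), so a_9 = 2^8 = 256. Work downward with a_k = (k+1)(k+2) a_{k+2} / ((k - 9)(k + 9)):
  a_7 = (8)(9)(256) / ((7 - 9)(7 + 9)) = 18432/(-32) = -576
  a_5 = (6)(7)(-576) / ((5 - 9)(5 + 9)) = -24192/(-56) = 432
  a_3 = (4)(5)(432) / ((3 - 9)(3 + 9)) = 8640/(-72) = -120
  a_1 = (2)(3)(-120) / ((1 - 9)(1 + 9)) = -720/(-80) = 9
Hence T_9(x) = 256 x^9 - 576 x^7 + 432 x^5 - 120 x^3 + 9 x.

T_9(x); series = 256 x^9 - 576 x^7 + 432 x^5 - 120 x^3 + 9 x


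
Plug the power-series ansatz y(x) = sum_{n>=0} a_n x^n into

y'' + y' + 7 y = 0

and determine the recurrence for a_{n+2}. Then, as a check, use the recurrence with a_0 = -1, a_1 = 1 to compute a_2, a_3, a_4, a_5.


Substitute y = sum_n a_n x^n.
y''(x) has coefficient (n+2)(n+1) a_{n+2} at x^n;
y'(x) has coefficient (n+1) a_{n+1} at x^n;
7 y(x) has coefficient 7 a_n at x^n.
Matching x^n: (n+2)(n+1) a_{n+2} + (n+1) a_{n+1} + 7 a_n = 0.
Thus a_{n+2} = [-(n+1) a_{n+1} - 7 a_n] / ((n+1)(n+2)).

Check with a_0 = -1, a_1 = 1 (apply the recurrence for n = 0, 1, 2, 3): a_0 = -1, a_1 = 1, a_2 = 3, a_3 = -13/6, a_4 = -29/24, a_5 = 1.

a_(n+2) = [-(n+1) a_(n+1) - 7 a_n] / ((n+1)(n+2)); check: a_0 = -1, a_1 = 1, a_2 = 3, a_3 = -13/6, a_4 = -29/24, a_5 = 1


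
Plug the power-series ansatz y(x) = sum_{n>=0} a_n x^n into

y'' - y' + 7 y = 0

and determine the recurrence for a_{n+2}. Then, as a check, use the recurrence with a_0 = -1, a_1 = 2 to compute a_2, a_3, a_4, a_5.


Substitute y = sum_n a_n x^n.
y''(x) has coefficient (n+2)(n+1) a_{n+2} at x^n;
-y'(x) has coefficient -(n+1) a_{n+1} at x^n;
7 y(x) has coefficient 7 a_n at x^n.
Matching x^n: (n+2)(n+1) a_{n+2} - (n+1) a_{n+1} + 7 a_n = 0.
Thus a_{n+2} = [(n+1) a_{n+1} - 7 a_n] / ((n+1)(n+2)).

Check with a_0 = -1, a_1 = 2 (apply the recurrence for n = 0, 1, 2, 3): a_0 = -1, a_1 = 2, a_2 = 9/2, a_3 = -5/6, a_4 = -17/6, a_5 = -11/40.

a_(n+2) = [(n+1) a_(n+1) - 7 a_n] / ((n+1)(n+2)); check: a_0 = -1, a_1 = 2, a_2 = 9/2, a_3 = -5/6, a_4 = -17/6, a_5 = -11/40


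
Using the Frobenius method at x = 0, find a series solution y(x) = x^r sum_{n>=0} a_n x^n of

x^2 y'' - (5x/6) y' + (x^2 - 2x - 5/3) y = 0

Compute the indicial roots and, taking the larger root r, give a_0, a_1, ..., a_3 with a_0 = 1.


Write in Frobenius form y'' + (p(x)/x) y' + (q(x)/x^2) y = 0:
  p(x) = -5/6,  q(x) = x^2 - 2x - 5/3.
Indicial equation: r(r-1) + (-5/6) r + (-5/3) = 0 -> roots r_1 = 5/2, r_2 = -2/3.
Take r = r_1 = 5/2. Let y(x) = x^r sum_{n>=0} a_n x^n with a_0 = 1.
Substitute y = x^r sum a_n x^n and match x^{r+n}. The recurrence is
  D(n) a_n - 2 a_{n-1} + 1 a_{n-2} = 0,  where D(n) = (r+n)(r+n-1) + (-5/6)(r+n) + (-5/3).
  a_n = [2 a_{n-1} - 1 a_{n-2}] / D(n).
Since the indicial polynomial factors as (r - r_1)(r - r_2), D(n) = (r_1 + n - r_1)(r_1 + n - r_2) = n(n + 19/6).
Evaluating step by step (a_0 = 1):
  n = 1: D(1) = 1(1 + 19/6) = 25/6; numerator = 2(1) = 2; a_1 = (2)/(25/6) = 12/25
  n = 2: D(2) = 2(2 + 19/6) = 31/3; numerator = 2(12/25) - 1(1) = -1/25; a_2 = (-1/25)/(31/3) = -3/775
  n = 3: D(3) = 3(3 + 19/6) = 37/2; numerator = 2(-3/775) - 1(12/25) = -378/775; a_3 = (-378/775)/(37/2) = -756/28675

r = 5/2; a_0 = 1; a_1 = 12/25; a_2 = -3/775; a_3 = -756/28675


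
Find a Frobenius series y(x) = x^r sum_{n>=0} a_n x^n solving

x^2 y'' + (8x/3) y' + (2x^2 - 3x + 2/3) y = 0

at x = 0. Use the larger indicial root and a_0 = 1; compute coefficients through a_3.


Write in Frobenius form y'' + (p(x)/x) y' + (q(x)/x^2) y = 0:
  p(x) = 8/3,  q(x) = 2x^2 - 3x + 2/3.
Indicial equation: r(r-1) + (8/3) r + (2/3) = 0 -> roots r_1 = -2/3, r_2 = -1.
Take r = r_1 = -2/3. Let y(x) = x^r sum_{n>=0} a_n x^n with a_0 = 1.
Substitute y = x^r sum a_n x^n and match x^{r+n}. The recurrence is
  D(n) a_n - 3 a_{n-1} + 2 a_{n-2} = 0,  where D(n) = (r+n)(r+n-1) + (8/3)(r+n) + (2/3).
  a_n = [3 a_{n-1} - 2 a_{n-2}] / D(n).
Since the indicial polynomial factors as (r - r_1)(r - r_2), D(n) = (r_1 + n - r_1)(r_1 + n - r_2) = n(n + 1/3).
Evaluating step by step (a_0 = 1):
  n = 1: D(1) = 1(1 + 1/3) = 4/3; numerator = 3(1) = 3; a_1 = (3)/(4/3) = 9/4
  n = 2: D(2) = 2(2 + 1/3) = 14/3; numerator = 3(9/4) - 2(1) = 19/4; a_2 = (19/4)/(14/3) = 57/56
  n = 3: D(3) = 3(3 + 1/3) = 10; numerator = 3(57/56) - 2(9/4) = -81/56; a_3 = (-81/56)/(10) = -81/560

r = -2/3; a_0 = 1; a_1 = 9/4; a_2 = 57/56; a_3 = -81/560


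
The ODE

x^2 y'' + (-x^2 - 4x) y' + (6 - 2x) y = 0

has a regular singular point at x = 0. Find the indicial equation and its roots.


Divide by x^2 to reach normal form y'' + P_1(x) y' + P_2(x) y = 0 with P_1(x) = -1 - 4/x and P_2(x) = -2/x + 6/x^2.
x = 0 is a singular point because the y'-coefficient -1 - 4/x has a pole at x = 0 and the y-coefficient -2/x + 6/x^2 has a pole at x = 0.
It is a regular singular point because x P_1(x) = p(x) = -x - 4 and x^2 P_2(x) = q(x) = 6 - 2x are polynomials, hence analytic at x = 0.
p(0) = -4,  q(0) = 6.
Indicial equation: r(r-1) + p(0) r + q(0) = 0, i.e. r^2 + (p(0) - 1) r + q(0) = 0, i.e. r^2 - 5 r + 6 = 0.
Discriminant: (-5)^2 - 4(6) = 1, so r = (5 ± 1)/2.
Solving: r_1 = 3, r_2 = 2.

indicial: r^2 - 5 r + 6 = 0; roots r_1 = 3, r_2 = 2


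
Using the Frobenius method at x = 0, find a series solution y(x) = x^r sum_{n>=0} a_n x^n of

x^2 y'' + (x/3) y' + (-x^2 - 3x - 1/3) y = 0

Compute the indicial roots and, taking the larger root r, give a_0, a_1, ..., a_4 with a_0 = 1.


Write in Frobenius form y'' + (p(x)/x) y' + (q(x)/x^2) y = 0:
  p(x) = 1/3,  q(x) = -x^2 - 3x - 1/3.
Indicial equation: r(r-1) + (1/3) r + (-1/3) = 0 -> roots r_1 = 1, r_2 = -1/3.
Take r = r_1 = 1. Let y(x) = x^r sum_{n>=0} a_n x^n with a_0 = 1.
Substitute y = x^r sum a_n x^n and match x^{r+n}. The recurrence is
  D(n) a_n - 3 a_{n-1} - 1 a_{n-2} = 0,  where D(n) = (r+n)(r+n-1) + (1/3)(r+n) + (-1/3).
  a_n = [3 a_{n-1} + 1 a_{n-2}] / D(n).
Since the indicial polynomial factors as (r - r_1)(r - r_2), D(n) = (r_1 + n - r_1)(r_1 + n - r_2) = n(n + 4/3).
Evaluating step by step (a_0 = 1):
  n = 1: D(1) = 1(1 + 4/3) = 7/3; numerator = 3(1) = 3; a_1 = (3)/(7/3) = 9/7
  n = 2: D(2) = 2(2 + 4/3) = 20/3; numerator = 3(9/7) + 1(1) = 34/7; a_2 = (34/7)/(20/3) = 51/70
  n = 3: D(3) = 3(3 + 4/3) = 13; numerator = 3(51/70) + 1(9/7) = 243/70; a_3 = (243/70)/(13) = 243/910
  n = 4: D(4) = 4(4 + 4/3) = 64/3; numerator = 3(243/910) + 1(51/70) = 696/455; a_4 = (696/455)/(64/3) = 261/3640

r = 1; a_0 = 1; a_1 = 9/7; a_2 = 51/70; a_3 = 243/910; a_4 = 261/3640


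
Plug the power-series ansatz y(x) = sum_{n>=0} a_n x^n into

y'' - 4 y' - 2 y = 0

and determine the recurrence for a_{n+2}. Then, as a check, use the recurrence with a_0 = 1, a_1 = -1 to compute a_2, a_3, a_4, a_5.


Substitute y = sum_n a_n x^n.
y''(x) has coefficient (n+2)(n+1) a_{n+2} at x^n;
-4 y'(x) has coefficient -4 (n+1) a_{n+1} at x^n;
-2 y(x) has coefficient -2 a_n at x^n.
Matching x^n: (n+2)(n+1) a_{n+2} - 4 (n+1) a_{n+1} - 2 a_n = 0.
Thus a_{n+2} = [4 (n+1) a_{n+1} + 2 a_n] / ((n+1)(n+2)).

Check with a_0 = 1, a_1 = -1 (apply the recurrence for n = 0, 1, 2, 3): a_0 = 1, a_1 = -1, a_2 = -1, a_3 = -5/3, a_4 = -11/6, a_5 = -49/30.

a_(n+2) = [4 (n+1) a_(n+1) + 2 a_n] / ((n+1)(n+2)); check: a_0 = 1, a_1 = -1, a_2 = -1, a_3 = -5/3, a_4 = -11/6, a_5 = -49/30


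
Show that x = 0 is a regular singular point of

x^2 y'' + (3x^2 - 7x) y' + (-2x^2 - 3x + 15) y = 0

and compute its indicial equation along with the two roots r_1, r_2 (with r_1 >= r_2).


Divide by x^2 to reach normal form y'' + P_1(x) y' + P_2(x) y = 0 with P_1(x) = 3 - 7/x and P_2(x) = -2 - 3/x + 15/x^2.
x = 0 is a singular point because the y'-coefficient 3 - 7/x has a pole at x = 0 and the y-coefficient -2 - 3/x + 15/x^2 has a pole at x = 0.
It is a regular singular point because x P_1(x) = p(x) = 3x - 7 and x^2 P_2(x) = q(x) = -2x^2 - 3x + 15 are polynomials, hence analytic at x = 0.
p(0) = -7,  q(0) = 15.
Indicial equation: r(r-1) + p(0) r + q(0) = 0, i.e. r^2 + (p(0) - 1) r + q(0) = 0, i.e. r^2 - 8 r + 15 = 0.
Discriminant: (-8)^2 - 4(15) = 4, so r = (8 ± 2)/2.
Solving: r_1 = 5, r_2 = 3.

indicial: r^2 - 8 r + 15 = 0; roots r_1 = 5, r_2 = 3


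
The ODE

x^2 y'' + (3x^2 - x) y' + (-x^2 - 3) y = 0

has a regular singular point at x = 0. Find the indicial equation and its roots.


Divide by x^2 to reach normal form y'' + P_1(x) y' + P_2(x) y = 0 with P_1(x) = 3 - 1/x and P_2(x) = -1 - 3/x^2.
x = 0 is a singular point because the y'-coefficient 3 - 1/x has a pole at x = 0 and the y-coefficient -1 - 3/x^2 has a pole at x = 0.
It is a regular singular point because x P_1(x) = p(x) = 3x - 1 and x^2 P_2(x) = q(x) = -x^2 - 3 are polynomials, hence analytic at x = 0.
p(0) = -1,  q(0) = -3.
Indicial equation: r(r-1) + p(0) r + q(0) = 0, i.e. r^2 + (p(0) - 1) r + q(0) = 0, i.e. r^2 - 2 r - 3 = 0.
Discriminant: (-2)^2 - 4(-3) = 16, so r = (2 ± 4)/2.
Solving: r_1 = 3, r_2 = -1.

indicial: r^2 - 2 r - 3 = 0; roots r_1 = 3, r_2 = -1


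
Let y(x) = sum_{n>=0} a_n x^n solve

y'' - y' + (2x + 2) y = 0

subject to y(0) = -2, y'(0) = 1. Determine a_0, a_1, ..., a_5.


Ansatz: y(x) = sum_{n>=0} a_n x^n, so y'(x) = sum_{n>=1} n a_n x^(n-1) and y''(x) = sum_{n>=2} n(n-1) a_n x^(n-2).
Substitute into P(x) y'' + Q(x) y' + R(x) y = 0 with P(x) = 1, Q(x) = -1, R(x) = 2x + 2, and match powers of x.
Initial conditions: a_0 = -2, a_1 = 1.
Setting the coefficient of each power of x to zero and solving order by order (substituting the coefficients already found):
  x^0: 2 a_2 - a_1 + 2 a_0 = 0  ->  2 a_2 = a_1 - 2 a_0 = 5  ->  a_2 = 5/2
  x^1: 6 a_3 - 2 a_2 + 2 a_1 + 2 a_0 = 0  ->  6 a_3 = 2 a_2 - 2 a_1 - 2 a_0 = 7  ->  a_3 = 7/6
  x^2: 12 a_4 - 3 a_3 + 2 a_2 + 2 a_1 = 0  ->  12 a_4 = 3 a_3 - 2 a_2 - 2 a_1 = -7/2  ->  a_4 = -7/24
  x^3: 20 a_5 - 4 a_4 + 2 a_3 + 2 a_2 = 0  ->  20 a_5 = 4 a_4 - 2 a_3 - 2 a_2 = -17/2  ->  a_5 = -17/40
Truncated series: y(x) = -2 + x + (5/2) x^2 + (7/6) x^3 - (7/24) x^4 - (17/40) x^5 + O(x^6).

a_0 = -2; a_1 = 1; a_2 = 5/2; a_3 = 7/6; a_4 = -7/24; a_5 = -17/40


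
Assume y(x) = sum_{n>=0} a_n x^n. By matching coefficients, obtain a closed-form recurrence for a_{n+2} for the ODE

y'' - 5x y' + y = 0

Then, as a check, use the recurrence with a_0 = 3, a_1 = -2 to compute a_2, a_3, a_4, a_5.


Substitute y = sum_n a_n x^n.
y''(x) has coefficient (n+2)(n+1) a_{n+2} at x^n;
-5 x y'(x) has coefficient -5 n a_n at x^n (shift);
y(x) has coefficient 1 a_n at x^n.
Matching x^n: (n+2)(n+1) a_{n+2} + (-5n + 1) a_n = 0.
Thus a_{n+2} = (5n - 1) / ((n+1)(n+2)) * a_n.

Check with a_0 = 3, a_1 = -2 (apply the recurrence for n = 0, 1, 2, 3): a_0 = 3, a_1 = -2, a_2 = -3/2, a_3 = -4/3, a_4 = -9/8, a_5 = -14/15.

a_(n+2) = (5n - 1) / ((n+1)(n+2)) * a_n; check: a_0 = 3, a_1 = -2, a_2 = -3/2, a_3 = -4/3, a_4 = -9/8, a_5 = -14/15


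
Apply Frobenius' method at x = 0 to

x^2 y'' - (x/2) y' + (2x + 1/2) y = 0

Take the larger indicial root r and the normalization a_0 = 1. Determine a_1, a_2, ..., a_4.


Write in Frobenius form y'' + (p(x)/x) y' + (q(x)/x^2) y = 0:
  p(x) = -1/2,  q(x) = 2x + 1/2.
Indicial equation: r(r-1) + (-1/2) r + (1/2) = 0 -> roots r_1 = 1, r_2 = 1/2.
Take r = r_1 = 1. Let y(x) = x^r sum_{n>=0} a_n x^n with a_0 = 1.
Substitute y = x^r sum a_n x^n and match x^{r+n}. The recurrence is
  D(n) a_n + 2 a_{n-1} = 0,  where D(n) = (r+n)(r+n-1) + (-1/2)(r+n) + (1/2).
  a_n = -2 / D(n) * a_{n-1}.
Since the indicial polynomial factors as (r - r_1)(r - r_2), D(n) = (r_1 + n - r_1)(r_1 + n - r_2) = n(n + 1/2).
Evaluating step by step (a_0 = 1):
  n = 1: D(1) = 1(1 + 1/2) = 3/2; numerator = -2(1) = -2; a_1 = (-2)/(3/2) = -4/3
  n = 2: D(2) = 2(2 + 1/2) = 5; numerator = -2(-4/3) = 8/3; a_2 = (8/3)/(5) = 8/15
  n = 3: D(3) = 3(3 + 1/2) = 21/2; numerator = -2(8/15) = -16/15; a_3 = (-16/15)/(21/2) = -32/315
  n = 4: D(4) = 4(4 + 1/2) = 18; numerator = -2(-32/315) = 64/315; a_4 = (64/315)/(18) = 32/2835

r = 1; a_0 = 1; a_1 = -4/3; a_2 = 8/15; a_3 = -32/315; a_4 = 32/2835


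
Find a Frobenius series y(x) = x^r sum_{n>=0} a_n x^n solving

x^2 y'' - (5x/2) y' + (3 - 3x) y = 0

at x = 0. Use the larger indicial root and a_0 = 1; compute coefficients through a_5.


Write in Frobenius form y'' + (p(x)/x) y' + (q(x)/x^2) y = 0:
  p(x) = -5/2,  q(x) = 3 - 3x.
Indicial equation: r(r-1) + (-5/2) r + (3) = 0 -> roots r_1 = 2, r_2 = 3/2.
Take r = r_1 = 2. Let y(x) = x^r sum_{n>=0} a_n x^n with a_0 = 1.
Substitute y = x^r sum a_n x^n and match x^{r+n}. The recurrence is
  D(n) a_n - 3 a_{n-1} = 0,  where D(n) = (r+n)(r+n-1) + (-5/2)(r+n) + (3).
  a_n = 3 / D(n) * a_{n-1}.
Since the indicial polynomial factors as (r - r_1)(r - r_2), D(n) = (r_1 + n - r_1)(r_1 + n - r_2) = n(n + 1/2).
Evaluating step by step (a_0 = 1):
  n = 1: D(1) = 1(1 + 1/2) = 3/2; numerator = 3(1) = 3; a_1 = (3)/(3/2) = 2
  n = 2: D(2) = 2(2 + 1/2) = 5; numerator = 3(2) = 6; a_2 = (6)/(5) = 6/5
  n = 3: D(3) = 3(3 + 1/2) = 21/2; numerator = 3(6/5) = 18/5; a_3 = (18/5)/(21/2) = 12/35
  n = 4: D(4) = 4(4 + 1/2) = 18; numerator = 3(12/35) = 36/35; a_4 = (36/35)/(18) = 2/35
  n = 5: D(5) = 5(5 + 1/2) = 55/2; numerator = 3(2/35) = 6/35; a_5 = (6/35)/(55/2) = 12/1925

r = 2; a_0 = 1; a_1 = 2; a_2 = 6/5; a_3 = 12/35; a_4 = 2/35; a_5 = 12/1925


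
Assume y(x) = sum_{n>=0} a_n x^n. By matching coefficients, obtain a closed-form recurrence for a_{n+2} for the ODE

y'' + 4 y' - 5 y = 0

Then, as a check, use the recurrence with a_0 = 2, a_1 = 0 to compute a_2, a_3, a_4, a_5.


Substitute y = sum_n a_n x^n.
y''(x) has coefficient (n+2)(n+1) a_{n+2} at x^n;
4 y'(x) has coefficient 4 (n+1) a_{n+1} at x^n;
-5 y(x) has coefficient -5 a_n at x^n.
Matching x^n: (n+2)(n+1) a_{n+2} + 4 (n+1) a_{n+1} - 5 a_n = 0.
Thus a_{n+2} = [-4 (n+1) a_{n+1} + 5 a_n] / ((n+1)(n+2)).

Check with a_0 = 2, a_1 = 0 (apply the recurrence for n = 0, 1, 2, 3): a_0 = 2, a_1 = 0, a_2 = 5, a_3 = -20/3, a_4 = 35/4, a_5 = -26/3.

a_(n+2) = [-4 (n+1) a_(n+1) + 5 a_n] / ((n+1)(n+2)); check: a_0 = 2, a_1 = 0, a_2 = 5, a_3 = -20/3, a_4 = 35/4, a_5 = -26/3


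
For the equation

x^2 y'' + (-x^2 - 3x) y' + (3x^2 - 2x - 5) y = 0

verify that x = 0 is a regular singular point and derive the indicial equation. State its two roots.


Divide by x^2 to reach normal form y'' + P_1(x) y' + P_2(x) y = 0 with P_1(x) = -1 - 3/x and P_2(x) = 3 - 2/x - 5/x^2.
x = 0 is a singular point because the y'-coefficient -1 - 3/x has a pole at x = 0 and the y-coefficient 3 - 2/x - 5/x^2 has a pole at x = 0.
It is a regular singular point because x P_1(x) = p(x) = -x - 3 and x^2 P_2(x) = q(x) = 3x^2 - 2x - 5 are polynomials, hence analytic at x = 0.
p(0) = -3,  q(0) = -5.
Indicial equation: r(r-1) + p(0) r + q(0) = 0, i.e. r^2 + (p(0) - 1) r + q(0) = 0, i.e. r^2 - 4 r - 5 = 0.
Discriminant: (-4)^2 - 4(-5) = 36, so r = (4 ± 6)/2.
Solving: r_1 = 5, r_2 = -1.

indicial: r^2 - 4 r - 5 = 0; roots r_1 = 5, r_2 = -1


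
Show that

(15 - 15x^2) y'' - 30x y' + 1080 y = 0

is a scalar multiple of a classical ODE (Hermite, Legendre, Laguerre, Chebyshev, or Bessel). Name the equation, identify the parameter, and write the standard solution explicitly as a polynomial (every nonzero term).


All three coefficients share the factor 15; dividing through by 15 gives  (1 - x^2) y'' - 2x y' + 72 y = 0.
This matches the Legendre equation (1 - x^2) y'' - 2x y' + n(n+1) y = 0 (note the -2x y' term) with n(n+1) = 72, so n = 8; the polynomial solution is P_8(x).
With y = sum_k a_k x^k, matching x^k gives (k+2)(k+1) a_{k+2} = [k(k+1) - n(n+1)] a_k = (k - 8)(k + 9) a_k. The right side vanishes at k = 8, so the series with the parity of 8 terminates at degree 8.
Standard normalization (P_n(1) = 1): leading coefficient (2n)!/(2^n (n!)^2) = 20922789888000/(256*1625702400) = 6435/128, so a_8 = 6435/128. Work downward with a_k = (k+1)(k+2) a_{k+2} / ((k - 8)(k + 9)):
  a_6 = (7)(8)(6435/128) / ((6 - 8)(6 + 9)) = (45045/16)/(-30) = -3003/32
  a_4 = (5)(6)(-3003/32) / ((4 - 8)(4 + 9)) = (-45045/16)/(-52) = 3465/64
  a_2 = (3)(4)(3465/64) / ((2 - 8)(2 + 9)) = (10395/16)/(-66) = -315/32
  a_0 = (1)(2)(-315/32) / ((0 - 8)(0 + 9)) = (-315/16)/(-72) = 35/128
Hence P_8(x) = 6435 x^8/128 - 3003 x^6/32 + 3465 x^4/64 - 315 x^2/32 + 35/128.

P_8(x); series = 6435 x^8/128 - 3003 x^6/32 + 3465 x^4/64 - 315 x^2/32 + 35/128


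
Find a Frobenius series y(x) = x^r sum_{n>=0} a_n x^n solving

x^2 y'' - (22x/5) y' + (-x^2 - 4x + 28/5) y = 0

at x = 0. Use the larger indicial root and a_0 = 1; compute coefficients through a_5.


Write in Frobenius form y'' + (p(x)/x) y' + (q(x)/x^2) y = 0:
  p(x) = -22/5,  q(x) = -x^2 - 4x + 28/5.
Indicial equation: r(r-1) + (-22/5) r + (28/5) = 0 -> roots r_1 = 4, r_2 = 7/5.
Take r = r_1 = 4. Let y(x) = x^r sum_{n>=0} a_n x^n with a_0 = 1.
Substitute y = x^r sum a_n x^n and match x^{r+n}. The recurrence is
  D(n) a_n - 4 a_{n-1} - 1 a_{n-2} = 0,  where D(n) = (r+n)(r+n-1) + (-22/5)(r+n) + (28/5).
  a_n = [4 a_{n-1} + 1 a_{n-2}] / D(n).
Since the indicial polynomial factors as (r - r_1)(r - r_2), D(n) = (r_1 + n - r_1)(r_1 + n - r_2) = n(n + 13/5).
Evaluating step by step (a_0 = 1):
  n = 1: D(1) = 1(1 + 13/5) = 18/5; numerator = 4(1) = 4; a_1 = (4)/(18/5) = 10/9
  n = 2: D(2) = 2(2 + 13/5) = 46/5; numerator = 4(10/9) + 1(1) = 49/9; a_2 = (49/9)/(46/5) = 245/414
  n = 3: D(3) = 3(3 + 13/5) = 84/5; numerator = 4(245/414) + 1(10/9) = 80/23; a_3 = (80/23)/(84/5) = 100/483
  n = 4: D(4) = 4(4 + 13/5) = 132/5; numerator = 4(100/483) + 1(245/414) = 4115/2898; a_4 = (4115/2898)/(132/5) = 20575/382536
  n = 5: D(5) = 5(5 + 13/5) = 38; numerator = 4(20575/382536) + 1(100/483) = 40375/95634; a_5 = (40375/95634)/(38) = 2125/191268

r = 4; a_0 = 1; a_1 = 10/9; a_2 = 245/414; a_3 = 100/483; a_4 = 20575/382536; a_5 = 2125/191268


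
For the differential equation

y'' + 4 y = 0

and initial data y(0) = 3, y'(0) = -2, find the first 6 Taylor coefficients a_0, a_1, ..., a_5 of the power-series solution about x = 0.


Ansatz: y(x) = sum_{n>=0} a_n x^n, so y'(x) = sum_{n>=1} n a_n x^(n-1) and y''(x) = sum_{n>=2} n(n-1) a_n x^(n-2).
Substitute into P(x) y'' + Q(x) y' + R(x) y = 0 with P(x) = 1, Q(x) = 0, R(x) = 4, and match powers of x.
Initial conditions: a_0 = 3, a_1 = -2.
Setting the coefficient of each power of x to zero and solving order by order (substituting the coefficients already found):
  x^0: 2 a_2 + 4 a_0 = 0  ->  2 a_2 = -4 a_0 = -12  ->  a_2 = -6
  x^1: 6 a_3 + 4 a_1 = 0  ->  6 a_3 = -4 a_1 = 8  ->  a_3 = 4/3
  x^2: 12 a_4 + 4 a_2 = 0  ->  12 a_4 = -4 a_2 = 24  ->  a_4 = 2
  x^3: 20 a_5 + 4 a_3 = 0  ->  20 a_5 = -4 a_3 = -16/3  ->  a_5 = -4/15
Truncated series: y(x) = 3 - 2 x - 6 x^2 + (4/3) x^3 + 2 x^4 - (4/15) x^5 + O(x^6).

a_0 = 3; a_1 = -2; a_2 = -6; a_3 = 4/3; a_4 = 2; a_5 = -4/15


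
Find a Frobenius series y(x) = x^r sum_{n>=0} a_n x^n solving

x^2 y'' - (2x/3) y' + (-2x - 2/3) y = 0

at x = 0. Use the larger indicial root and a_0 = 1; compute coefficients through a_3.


Write in Frobenius form y'' + (p(x)/x) y' + (q(x)/x^2) y = 0:
  p(x) = -2/3,  q(x) = -2x - 2/3.
Indicial equation: r(r-1) + (-2/3) r + (-2/3) = 0 -> roots r_1 = 2, r_2 = -1/3.
Take r = r_1 = 2. Let y(x) = x^r sum_{n>=0} a_n x^n with a_0 = 1.
Substitute y = x^r sum a_n x^n and match x^{r+n}. The recurrence is
  D(n) a_n - 2 a_{n-1} = 0,  where D(n) = (r+n)(r+n-1) + (-2/3)(r+n) + (-2/3).
  a_n = 2 / D(n) * a_{n-1}.
Since the indicial polynomial factors as (r - r_1)(r - r_2), D(n) = (r_1 + n - r_1)(r_1 + n - r_2) = n(n + 7/3).
Evaluating step by step (a_0 = 1):
  n = 1: D(1) = 1(1 + 7/3) = 10/3; numerator = 2(1) = 2; a_1 = (2)/(10/3) = 3/5
  n = 2: D(2) = 2(2 + 7/3) = 26/3; numerator = 2(3/5) = 6/5; a_2 = (6/5)/(26/3) = 9/65
  n = 3: D(3) = 3(3 + 7/3) = 16; numerator = 2(9/65) = 18/65; a_3 = (18/65)/(16) = 9/520

r = 2; a_0 = 1; a_1 = 3/5; a_2 = 9/65; a_3 = 9/520
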